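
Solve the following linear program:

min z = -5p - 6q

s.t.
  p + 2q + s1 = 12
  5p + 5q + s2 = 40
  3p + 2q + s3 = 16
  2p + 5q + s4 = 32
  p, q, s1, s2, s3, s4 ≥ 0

Evaluate the objective at each vertex of the feasible region:
  z(0, 0) = 0
  z(5.333, 0) = -26.67
  z(2, 5) = -40  ←
  z(0, 6) = -36
The minimum is at p = 2, q = 5.

p = 2, q = 5, z = -40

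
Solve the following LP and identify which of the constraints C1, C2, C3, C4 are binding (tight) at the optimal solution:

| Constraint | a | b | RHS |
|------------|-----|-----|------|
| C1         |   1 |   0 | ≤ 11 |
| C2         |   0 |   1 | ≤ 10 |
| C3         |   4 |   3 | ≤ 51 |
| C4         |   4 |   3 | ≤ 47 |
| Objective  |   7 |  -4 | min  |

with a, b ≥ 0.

At a = 0, b = 10, compute slack b - a·x for each constraint:
  C1: 11 − 0 = 11  (slack)
  C2: 10 − 10 = 0  (binding)
  C3: 51 − 30 = 21  (slack)
  C4: 47 − 30 = 17  (slack)

Optimal: a = 0, b = 10
Binding: C2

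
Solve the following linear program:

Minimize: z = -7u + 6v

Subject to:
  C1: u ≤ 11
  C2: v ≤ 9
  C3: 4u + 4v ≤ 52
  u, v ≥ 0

Evaluate the objective at each vertex of the feasible region:
  z(0, 0) = 0
  z(11, 0) = -77  ←
  z(11, 2) = -65
  z(4, 9) = 26
  z(0, 9) = 54
The minimum is at u = 11, v = 0.

u = 11, v = 0, z = -77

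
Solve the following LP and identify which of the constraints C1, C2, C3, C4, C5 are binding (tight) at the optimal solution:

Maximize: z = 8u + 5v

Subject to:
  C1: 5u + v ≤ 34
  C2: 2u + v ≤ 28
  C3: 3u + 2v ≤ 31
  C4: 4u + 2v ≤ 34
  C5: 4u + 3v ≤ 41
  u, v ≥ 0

At u = 5, v = 7, compute slack b - a·x for each constraint:
  C1: 34 − 32 = 2  (slack)
  C2: 28 − 17 = 11  (slack)
  C3: 31 − 29 = 2  (slack)
  C4: 34 − 34 = 0  (binding)
  C5: 41 − 41 = 0  (binding)

Optimal: u = 5, v = 7
Binding: C4, C5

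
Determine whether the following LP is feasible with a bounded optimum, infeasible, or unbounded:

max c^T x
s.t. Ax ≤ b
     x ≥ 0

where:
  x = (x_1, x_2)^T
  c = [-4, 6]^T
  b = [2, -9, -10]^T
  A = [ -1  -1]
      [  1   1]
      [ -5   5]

Infeasible (no feasible solution exists)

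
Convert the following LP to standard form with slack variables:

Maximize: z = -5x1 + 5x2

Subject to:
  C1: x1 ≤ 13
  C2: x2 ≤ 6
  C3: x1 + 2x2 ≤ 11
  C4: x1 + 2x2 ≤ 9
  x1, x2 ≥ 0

max z = -5x1 + 5x2

s.t.
  x1 + s1 = 13
  x2 + s2 = 6
  x1 + 2x2 + s3 = 11
  x1 + 2x2 + s4 = 9
  x1, x2, s1, s2, s3, s4 ≥ 0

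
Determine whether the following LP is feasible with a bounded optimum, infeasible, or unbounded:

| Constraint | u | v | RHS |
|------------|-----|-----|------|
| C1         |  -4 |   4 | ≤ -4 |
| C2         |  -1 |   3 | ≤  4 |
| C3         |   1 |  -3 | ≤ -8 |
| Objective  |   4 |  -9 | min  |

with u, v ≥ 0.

Infeasible (no feasible solution exists)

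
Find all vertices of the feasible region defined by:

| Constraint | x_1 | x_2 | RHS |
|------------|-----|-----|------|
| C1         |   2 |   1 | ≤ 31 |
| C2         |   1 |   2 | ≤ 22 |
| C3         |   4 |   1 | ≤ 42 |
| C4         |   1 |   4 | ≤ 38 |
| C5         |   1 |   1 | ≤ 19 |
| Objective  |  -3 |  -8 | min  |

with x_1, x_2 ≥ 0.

(0, 0), (10.5, 0), (8.857, 6.571), (6, 8), (0, 9.5)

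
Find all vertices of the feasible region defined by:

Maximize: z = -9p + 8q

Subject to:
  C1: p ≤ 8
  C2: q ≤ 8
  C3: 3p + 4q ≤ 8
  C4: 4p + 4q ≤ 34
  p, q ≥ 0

(0, 0), (2.667, 0), (0, 2)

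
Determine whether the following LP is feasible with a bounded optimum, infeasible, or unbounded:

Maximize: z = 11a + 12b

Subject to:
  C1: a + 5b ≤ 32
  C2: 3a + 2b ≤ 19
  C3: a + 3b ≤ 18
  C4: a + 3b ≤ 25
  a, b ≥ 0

Feasible with a bounded optimal solution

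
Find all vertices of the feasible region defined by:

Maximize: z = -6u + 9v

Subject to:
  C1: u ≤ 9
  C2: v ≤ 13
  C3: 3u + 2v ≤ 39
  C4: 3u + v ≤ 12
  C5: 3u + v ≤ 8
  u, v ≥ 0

(0, 0), (2.667, 0), (0, 8)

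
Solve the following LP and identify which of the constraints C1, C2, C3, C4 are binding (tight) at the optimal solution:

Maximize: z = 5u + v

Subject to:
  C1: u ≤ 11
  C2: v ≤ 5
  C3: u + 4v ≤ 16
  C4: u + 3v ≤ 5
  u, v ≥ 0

At u = 5, v = 0, compute slack b - a·x for each constraint:
  C1: 11 − 5 = 6  (slack)
  C2: 5 − 0 = 5  (slack)
  C3: 16 − 5 = 11  (slack)
  C4: 5 − 5 = 0  (binding)

Optimal: u = 5, v = 0
Binding: C4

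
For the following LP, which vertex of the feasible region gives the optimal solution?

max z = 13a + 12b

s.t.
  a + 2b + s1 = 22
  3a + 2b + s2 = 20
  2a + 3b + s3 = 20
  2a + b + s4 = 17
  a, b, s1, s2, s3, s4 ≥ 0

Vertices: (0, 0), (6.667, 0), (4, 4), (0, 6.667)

Evaluate the objective at each vertex of the feasible region:
  z(0, 0) = 0
  z(6.667, 0) = 86.67
  z(4, 4) = 100  ←
  z(0, 6.667) = 80
The maximum is at a = 4, b = 4.

(4, 4)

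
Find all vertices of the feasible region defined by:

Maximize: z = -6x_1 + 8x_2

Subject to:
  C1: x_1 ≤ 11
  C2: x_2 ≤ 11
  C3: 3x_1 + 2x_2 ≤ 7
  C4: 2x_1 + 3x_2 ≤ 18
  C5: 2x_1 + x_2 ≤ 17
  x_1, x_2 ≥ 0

(0, 0), (2.333, 0), (0, 3.5)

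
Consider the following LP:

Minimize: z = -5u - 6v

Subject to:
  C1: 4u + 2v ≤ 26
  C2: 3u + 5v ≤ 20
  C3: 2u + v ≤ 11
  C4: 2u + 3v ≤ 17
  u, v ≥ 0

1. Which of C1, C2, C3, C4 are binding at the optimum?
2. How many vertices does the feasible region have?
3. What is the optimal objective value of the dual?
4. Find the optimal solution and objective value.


1. C2, C3
2. 4
3. -31
4. u = 5, v = 1, z = -31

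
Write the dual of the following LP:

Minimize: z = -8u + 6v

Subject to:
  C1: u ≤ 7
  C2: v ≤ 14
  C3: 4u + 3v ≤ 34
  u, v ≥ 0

Primal min cᵀx s.t. Ax ≤ b, x ≥ 0  →  Dual max −bᵀy s.t. Aᵀy ≥ −c, y ≥ 0.

Maximize: z = -7y1 - 14y2 - 34y3

Subject to:
  y1 + 4y3 ≥ 8
  y2 + 3y3 ≥ -6
  y1, y2, y3 ≥ 0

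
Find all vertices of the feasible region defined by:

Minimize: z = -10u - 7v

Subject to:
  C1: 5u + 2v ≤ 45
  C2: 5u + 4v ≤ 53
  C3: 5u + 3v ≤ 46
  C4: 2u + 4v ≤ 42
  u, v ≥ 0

(0, 0), (9, 0), (8.6, 1), (5, 7), (3.667, 8.667), (0, 10.5)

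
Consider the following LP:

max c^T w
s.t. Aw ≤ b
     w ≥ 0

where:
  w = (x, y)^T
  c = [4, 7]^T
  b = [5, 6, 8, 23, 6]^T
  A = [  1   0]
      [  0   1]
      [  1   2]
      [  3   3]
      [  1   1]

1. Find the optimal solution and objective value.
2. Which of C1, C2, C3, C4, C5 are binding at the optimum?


1. x = 4, y = 2, z = 30
2. C3, C5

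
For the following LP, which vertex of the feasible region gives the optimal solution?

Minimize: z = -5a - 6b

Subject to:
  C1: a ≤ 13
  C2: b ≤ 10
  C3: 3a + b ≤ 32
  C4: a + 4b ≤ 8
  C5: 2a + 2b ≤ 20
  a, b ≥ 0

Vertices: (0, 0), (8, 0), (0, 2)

Evaluate the objective at each vertex of the feasible region:
  z(0, 0) = 0
  z(8, 0) = -40  ←
  z(0, 2) = -12
The minimum is at a = 8, b = 0.

(8, 0)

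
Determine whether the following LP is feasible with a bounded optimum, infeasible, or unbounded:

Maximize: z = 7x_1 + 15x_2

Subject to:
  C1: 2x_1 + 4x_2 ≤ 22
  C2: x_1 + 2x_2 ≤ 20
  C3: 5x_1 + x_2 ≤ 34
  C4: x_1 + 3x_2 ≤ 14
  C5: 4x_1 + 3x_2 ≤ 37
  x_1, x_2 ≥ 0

Feasible with a bounded optimal solution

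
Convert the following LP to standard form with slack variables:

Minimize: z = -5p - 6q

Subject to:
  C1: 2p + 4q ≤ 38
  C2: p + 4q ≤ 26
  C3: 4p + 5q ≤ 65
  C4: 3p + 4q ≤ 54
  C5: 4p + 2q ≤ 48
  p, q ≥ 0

min z = -5p - 6q

s.t.
  2p + 4q + s1 = 38
  p + 4q + s2 = 26
  4p + 5q + s3 = 65
  3p + 4q + s4 = 54
  4p + 2q + s5 = 48
  p, q, s1, s2, s3, s4, s5 ≥ 0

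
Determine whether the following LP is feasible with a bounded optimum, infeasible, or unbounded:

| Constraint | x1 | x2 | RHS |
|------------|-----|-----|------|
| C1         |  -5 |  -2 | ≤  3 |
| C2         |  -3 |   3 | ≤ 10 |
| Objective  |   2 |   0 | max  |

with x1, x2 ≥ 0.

Unbounded (objective can increase without bound)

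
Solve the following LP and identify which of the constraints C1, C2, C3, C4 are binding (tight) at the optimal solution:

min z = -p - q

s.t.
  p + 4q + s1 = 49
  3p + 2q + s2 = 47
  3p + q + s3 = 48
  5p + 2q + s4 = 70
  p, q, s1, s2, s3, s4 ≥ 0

At p = 9, q = 10, compute slack b - a·x for each constraint:
  C1: 49 − 49 = 0  (binding)
  C2: 47 − 47 = 0  (binding)
  C3: 48 − 37 = 11  (slack)
  C4: 70 − 65 = 5  (slack)

Optimal: p = 9, q = 10
Binding: C1, C2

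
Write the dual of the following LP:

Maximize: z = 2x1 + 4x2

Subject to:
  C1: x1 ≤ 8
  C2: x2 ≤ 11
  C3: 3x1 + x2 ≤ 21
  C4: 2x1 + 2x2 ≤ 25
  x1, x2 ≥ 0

Primal max cᵀx s.t. Ax ≤ b, x ≥ 0  →  Dual min bᵀy s.t. Aᵀy ≥ c, y ≥ 0.

Minimize: z = 8y1 + 11y2 + 21y3 + 25y4

Subject to:
  y1 + 3y3 + 2y4 ≥ 2
  y2 + y3 + 2y4 ≥ 4
  y1, y2, y3, y4 ≥ 0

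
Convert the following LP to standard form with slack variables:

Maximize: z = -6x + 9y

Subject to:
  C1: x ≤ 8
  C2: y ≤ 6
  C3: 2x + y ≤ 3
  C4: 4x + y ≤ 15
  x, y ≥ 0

max z = -6x + 9y

s.t.
  x + s1 = 8
  y + s2 = 6
  2x + y + s3 = 3
  4x + y + s4 = 15
  x, y, s1, s2, s3, s4 ≥ 0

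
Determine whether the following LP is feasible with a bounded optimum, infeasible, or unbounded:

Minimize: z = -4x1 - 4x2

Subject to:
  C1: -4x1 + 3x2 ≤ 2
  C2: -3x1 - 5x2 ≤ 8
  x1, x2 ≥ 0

Unbounded (objective can decrease without bound)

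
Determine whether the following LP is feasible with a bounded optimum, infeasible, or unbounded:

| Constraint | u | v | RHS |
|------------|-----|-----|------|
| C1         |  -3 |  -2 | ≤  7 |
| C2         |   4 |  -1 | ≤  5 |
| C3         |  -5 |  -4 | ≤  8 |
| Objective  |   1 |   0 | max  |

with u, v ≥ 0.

Unbounded (objective can increase without bound)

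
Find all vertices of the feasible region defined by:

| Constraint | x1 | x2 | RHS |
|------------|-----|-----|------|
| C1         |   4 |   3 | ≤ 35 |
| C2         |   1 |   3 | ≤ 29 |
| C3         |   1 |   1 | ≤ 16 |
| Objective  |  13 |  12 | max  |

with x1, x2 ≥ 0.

(0, 0), (8.75, 0), (2, 9), (0, 9.667)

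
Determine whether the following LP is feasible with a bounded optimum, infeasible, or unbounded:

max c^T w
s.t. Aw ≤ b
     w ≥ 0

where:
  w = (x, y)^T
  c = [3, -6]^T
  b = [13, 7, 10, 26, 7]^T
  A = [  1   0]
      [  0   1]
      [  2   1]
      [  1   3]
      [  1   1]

Feasible with a bounded optimal solution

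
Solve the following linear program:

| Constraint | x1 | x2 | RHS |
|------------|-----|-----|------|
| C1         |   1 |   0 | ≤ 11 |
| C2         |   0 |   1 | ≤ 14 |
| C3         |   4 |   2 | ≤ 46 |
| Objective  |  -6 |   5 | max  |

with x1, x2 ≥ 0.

Evaluate the objective at each vertex of the feasible region:
  z(0, 0) = 0
  z(11, 0) = -66
  z(11, 1) = -61
  z(4.5, 14) = 43
  z(0, 14) = 70  ←
The maximum is at x1 = 0, x2 = 14.

x1 = 0, x2 = 14, z = 70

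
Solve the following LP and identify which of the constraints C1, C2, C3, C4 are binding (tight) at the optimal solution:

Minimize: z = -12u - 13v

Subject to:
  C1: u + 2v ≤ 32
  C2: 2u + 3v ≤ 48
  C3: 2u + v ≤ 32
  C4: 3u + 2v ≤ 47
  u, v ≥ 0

At u = 9, v = 10, compute slack b - a·x for each constraint:
  C1: 32 − 29 = 3  (slack)
  C2: 48 − 48 = 0  (binding)
  C3: 32 − 28 = 4  (slack)
  C4: 47 − 47 = 0  (binding)

Optimal: u = 9, v = 10
Binding: C2, C4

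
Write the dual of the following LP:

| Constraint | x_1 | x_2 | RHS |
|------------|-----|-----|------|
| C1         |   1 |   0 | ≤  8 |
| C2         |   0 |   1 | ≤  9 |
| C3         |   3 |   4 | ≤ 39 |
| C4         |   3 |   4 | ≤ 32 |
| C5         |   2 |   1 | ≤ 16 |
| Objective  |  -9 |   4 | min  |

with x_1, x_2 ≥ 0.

Primal min cᵀx s.t. Ax ≤ b, x ≥ 0  →  Dual max −bᵀy s.t. Aᵀy ≥ −c, y ≥ 0.

Maximize: z = -8y1 - 9y2 - 39y3 - 32y4 - 16y5

Subject to:
  y1 + 3y3 + 3y4 + 2y5 ≥ 9
  y2 + 4y3 + 4y4 + y5 ≥ -4
  y1, y2, y3, y4, y5 ≥ 0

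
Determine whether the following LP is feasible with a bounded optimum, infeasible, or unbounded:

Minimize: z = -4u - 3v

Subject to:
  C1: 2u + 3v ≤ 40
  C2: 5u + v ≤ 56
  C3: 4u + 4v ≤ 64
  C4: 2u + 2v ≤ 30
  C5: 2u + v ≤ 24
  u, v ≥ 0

Feasible with a bounded optimal solution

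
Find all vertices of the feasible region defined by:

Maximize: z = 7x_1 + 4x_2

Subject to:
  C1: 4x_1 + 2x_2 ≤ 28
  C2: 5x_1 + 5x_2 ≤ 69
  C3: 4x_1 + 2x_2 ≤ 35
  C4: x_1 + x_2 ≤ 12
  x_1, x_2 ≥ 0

(0, 0), (7, 0), (2, 10), (0, 12)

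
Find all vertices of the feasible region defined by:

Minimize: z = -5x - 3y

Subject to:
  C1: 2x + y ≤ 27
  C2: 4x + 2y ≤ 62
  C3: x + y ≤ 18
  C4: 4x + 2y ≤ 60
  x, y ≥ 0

(0, 0), (13.5, 0), (9, 9), (0, 18)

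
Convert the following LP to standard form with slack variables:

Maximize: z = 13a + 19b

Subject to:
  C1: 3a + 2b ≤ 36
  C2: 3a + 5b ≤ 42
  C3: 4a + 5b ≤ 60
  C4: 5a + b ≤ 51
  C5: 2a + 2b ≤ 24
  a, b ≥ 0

max z = 13a + 19b

s.t.
  3a + 2b + s1 = 36
  3a + 5b + s2 = 42
  4a + 5b + s3 = 60
  5a + b + s4 = 51
  2a + 2b + s5 = 24
  a, b, s1, s2, s3, s4, s5 ≥ 0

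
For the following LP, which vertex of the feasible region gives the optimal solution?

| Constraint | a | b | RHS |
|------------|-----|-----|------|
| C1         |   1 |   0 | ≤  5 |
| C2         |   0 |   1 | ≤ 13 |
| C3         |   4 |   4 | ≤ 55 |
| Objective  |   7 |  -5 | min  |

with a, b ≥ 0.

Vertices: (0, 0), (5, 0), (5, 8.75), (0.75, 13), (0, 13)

Evaluate the objective at each vertex of the feasible region:
  z(0, 0) = 0
  z(5, 0) = 35
  z(5, 8.75) = -8.75
  z(0.75, 13) = -59.75
  z(0, 13) = -65  ←
The minimum is at a = 0, b = 13.

(0, 13)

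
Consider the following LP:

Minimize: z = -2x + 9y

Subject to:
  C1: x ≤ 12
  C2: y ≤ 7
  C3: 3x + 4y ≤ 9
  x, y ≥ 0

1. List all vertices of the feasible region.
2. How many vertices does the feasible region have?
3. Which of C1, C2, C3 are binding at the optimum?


1. (0, 0), (3, 0), (0, 2.25)
2. 3
3. C3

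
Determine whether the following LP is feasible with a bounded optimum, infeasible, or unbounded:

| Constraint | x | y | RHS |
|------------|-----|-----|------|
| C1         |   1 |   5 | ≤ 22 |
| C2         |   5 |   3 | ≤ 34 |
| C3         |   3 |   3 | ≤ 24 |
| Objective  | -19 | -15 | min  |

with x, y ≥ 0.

Feasible with a bounded optimal solution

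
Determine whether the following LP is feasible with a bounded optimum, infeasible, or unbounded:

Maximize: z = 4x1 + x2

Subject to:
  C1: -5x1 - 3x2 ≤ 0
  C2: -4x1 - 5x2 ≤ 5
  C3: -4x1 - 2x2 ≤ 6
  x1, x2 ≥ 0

Unbounded (objective can increase without bound)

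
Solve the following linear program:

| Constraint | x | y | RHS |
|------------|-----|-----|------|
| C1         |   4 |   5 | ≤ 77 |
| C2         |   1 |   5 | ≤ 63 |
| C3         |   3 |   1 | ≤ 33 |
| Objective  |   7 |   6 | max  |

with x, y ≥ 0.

Evaluate the objective at each vertex of the feasible region:
  z(0, 0) = 0
  z(11, 0) = 77
  z(8, 9) = 110  ←
  z(4.667, 11.67) = 102.7
  z(0, 12.6) = 75.6
The maximum is at x = 8, y = 9.

x = 8, y = 9, z = 110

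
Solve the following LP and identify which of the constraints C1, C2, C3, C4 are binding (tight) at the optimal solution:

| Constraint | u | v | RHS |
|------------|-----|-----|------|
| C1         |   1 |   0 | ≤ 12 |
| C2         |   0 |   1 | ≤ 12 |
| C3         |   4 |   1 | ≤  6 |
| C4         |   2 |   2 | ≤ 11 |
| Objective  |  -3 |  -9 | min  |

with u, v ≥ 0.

At u = 0, v = 5.5, compute slack b - a·x for each constraint:
  C1: 12 − 0 = 12  (slack)
  C2: 12 − 5.5 = 6.5  (slack)
  C3: 6 − 5.5 = 0.5  (slack)
  C4: 11 − 11 = 0  (binding)

Optimal: u = 0, v = 5.5
Binding: C4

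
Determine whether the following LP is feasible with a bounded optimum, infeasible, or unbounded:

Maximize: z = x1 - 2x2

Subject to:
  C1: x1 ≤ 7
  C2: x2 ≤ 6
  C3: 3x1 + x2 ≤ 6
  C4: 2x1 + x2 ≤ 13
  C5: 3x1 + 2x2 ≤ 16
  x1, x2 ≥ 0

Feasible with a bounded optimal solution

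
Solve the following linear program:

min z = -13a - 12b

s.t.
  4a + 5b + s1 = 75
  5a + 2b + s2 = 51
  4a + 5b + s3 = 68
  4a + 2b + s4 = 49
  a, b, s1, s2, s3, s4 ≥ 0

Evaluate the objective at each vertex of the feasible region:
  z(0, 0) = 0
  z(10.2, 0) = -132.6
  z(7, 8) = -187  ←
  z(0, 13.6) = -163.2
The minimum is at a = 7, b = 8.

a = 7, b = 8, z = -187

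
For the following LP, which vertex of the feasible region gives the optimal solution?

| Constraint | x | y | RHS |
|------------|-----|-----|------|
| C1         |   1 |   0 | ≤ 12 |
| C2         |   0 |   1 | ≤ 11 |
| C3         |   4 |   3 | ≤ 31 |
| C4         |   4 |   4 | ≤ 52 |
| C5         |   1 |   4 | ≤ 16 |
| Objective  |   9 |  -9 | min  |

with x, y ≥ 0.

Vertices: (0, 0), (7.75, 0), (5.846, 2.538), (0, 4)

Evaluate the objective at each vertex of the feasible region:
  z(0, 0) = 0
  z(7.75, 0) = 69.75
  z(5.846, 2.538) = 29.77
  z(0, 4) = -36  ←
The minimum is at x = 0, y = 4.

(0, 4)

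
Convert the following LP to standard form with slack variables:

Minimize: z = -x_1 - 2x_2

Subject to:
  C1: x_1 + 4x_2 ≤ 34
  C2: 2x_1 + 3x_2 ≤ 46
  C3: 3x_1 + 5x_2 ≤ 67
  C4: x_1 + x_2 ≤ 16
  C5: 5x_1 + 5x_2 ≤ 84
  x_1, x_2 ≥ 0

min z = -x_1 - 2x_2

s.t.
  x_1 + 4x_2 + s1 = 34
  2x_1 + 3x_2 + s2 = 46
  3x_1 + 5x_2 + s3 = 67
  x_1 + x_2 + s4 = 16
  5x_1 + 5x_2 + s5 = 84
  x_1, x_2, s1, s2, s3, s4, s5 ≥ 0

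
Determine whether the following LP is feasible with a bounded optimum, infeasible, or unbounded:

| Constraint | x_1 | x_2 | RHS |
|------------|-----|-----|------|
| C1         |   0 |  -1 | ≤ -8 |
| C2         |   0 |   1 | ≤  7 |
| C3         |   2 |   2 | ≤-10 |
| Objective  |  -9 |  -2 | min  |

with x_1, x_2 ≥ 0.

Infeasible (no feasible solution exists)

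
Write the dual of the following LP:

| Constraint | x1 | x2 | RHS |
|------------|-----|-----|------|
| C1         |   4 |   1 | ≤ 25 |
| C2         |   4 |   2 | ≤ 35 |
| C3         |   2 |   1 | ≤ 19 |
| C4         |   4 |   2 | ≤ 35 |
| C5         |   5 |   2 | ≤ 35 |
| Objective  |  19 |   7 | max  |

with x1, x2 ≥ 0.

Primal max cᵀx s.t. Ax ≤ b, x ≥ 0  →  Dual min bᵀy s.t. Aᵀy ≥ c, y ≥ 0.

Minimize: z = 25y1 + 35y2 + 19y3 + 35y4 + 35y5

Subject to:
  4y1 + 4y2 + 2y3 + 4y4 + 5y5 ≥ 19
  y1 + 2y2 + y3 + 2y4 + 2y5 ≥ 7
  y1, y2, y3, y4, y5 ≥ 0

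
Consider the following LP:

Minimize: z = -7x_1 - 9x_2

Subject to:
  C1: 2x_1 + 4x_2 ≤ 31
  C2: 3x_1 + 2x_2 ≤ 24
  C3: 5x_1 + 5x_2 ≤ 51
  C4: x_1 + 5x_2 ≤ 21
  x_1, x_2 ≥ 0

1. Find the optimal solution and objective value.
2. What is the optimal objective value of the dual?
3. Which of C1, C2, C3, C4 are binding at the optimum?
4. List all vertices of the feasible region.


1. x_1 = 6, x_2 = 3, z = -69
2. -69
3. C2, C4
4. (0, 0), (8, 0), (6, 3), (0, 4.2)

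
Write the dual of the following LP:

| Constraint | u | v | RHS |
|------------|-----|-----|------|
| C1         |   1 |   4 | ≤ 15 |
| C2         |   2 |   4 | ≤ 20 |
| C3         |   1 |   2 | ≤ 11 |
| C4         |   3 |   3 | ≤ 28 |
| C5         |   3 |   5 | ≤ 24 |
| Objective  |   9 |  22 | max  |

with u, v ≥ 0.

Primal max cᵀx s.t. Ax ≤ b, x ≥ 0  →  Dual min bᵀy s.t. Aᵀy ≥ c, y ≥ 0.

Minimize: z = 15y1 + 20y2 + 11y3 + 28y4 + 24y5

Subject to:
  y1 + 2y2 + y3 + 3y4 + 3y5 ≥ 9
  4y1 + 4y2 + 2y3 + 3y4 + 5y5 ≥ 22
  y1, y2, y3, y4, y5 ≥ 0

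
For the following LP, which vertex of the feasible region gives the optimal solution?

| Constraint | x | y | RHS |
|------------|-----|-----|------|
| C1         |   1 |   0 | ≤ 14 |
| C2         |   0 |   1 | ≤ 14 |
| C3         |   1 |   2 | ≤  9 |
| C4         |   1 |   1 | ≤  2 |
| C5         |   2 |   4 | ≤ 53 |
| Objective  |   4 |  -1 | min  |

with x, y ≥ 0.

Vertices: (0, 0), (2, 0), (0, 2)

Evaluate the objective at each vertex of the feasible region:
  z(0, 0) = 0
  z(2, 0) = 8
  z(0, 2) = -2  ←
The minimum is at x = 0, y = 2.

(0, 2)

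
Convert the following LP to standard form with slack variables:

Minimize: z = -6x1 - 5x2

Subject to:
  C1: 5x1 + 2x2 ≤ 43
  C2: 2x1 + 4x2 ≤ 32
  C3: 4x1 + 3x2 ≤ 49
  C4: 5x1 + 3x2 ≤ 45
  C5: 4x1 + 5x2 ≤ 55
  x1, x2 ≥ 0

min z = -6x1 - 5x2

s.t.
  5x1 + 2x2 + s1 = 43
  2x1 + 4x2 + s2 = 32
  4x1 + 3x2 + s3 = 49
  5x1 + 3x2 + s4 = 45
  4x1 + 5x2 + s5 = 55
  x1, x2, s1, s2, s3, s4, s5 ≥ 0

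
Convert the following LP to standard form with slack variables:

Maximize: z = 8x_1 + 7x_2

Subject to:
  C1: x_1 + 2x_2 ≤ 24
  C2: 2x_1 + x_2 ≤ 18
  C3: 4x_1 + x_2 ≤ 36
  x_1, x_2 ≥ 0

max z = 8x_1 + 7x_2

s.t.
  x_1 + 2x_2 + s1 = 24
  2x_1 + x_2 + s2 = 18
  4x_1 + x_2 + s3 = 36
  x_1, x_2, s1, s2, s3 ≥ 0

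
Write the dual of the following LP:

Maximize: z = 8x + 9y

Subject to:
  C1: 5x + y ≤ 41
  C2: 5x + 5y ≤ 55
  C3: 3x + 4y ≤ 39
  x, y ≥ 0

Primal max cᵀx s.t. Ax ≤ b, x ≥ 0  →  Dual min bᵀy s.t. Aᵀy ≥ c, y ≥ 0.

Minimize: z = 41y1 + 55y2 + 39y3

Subject to:
  5y1 + 5y2 + 3y3 ≥ 8
  y1 + 5y2 + 4y3 ≥ 9
  y1, y2, y3 ≥ 0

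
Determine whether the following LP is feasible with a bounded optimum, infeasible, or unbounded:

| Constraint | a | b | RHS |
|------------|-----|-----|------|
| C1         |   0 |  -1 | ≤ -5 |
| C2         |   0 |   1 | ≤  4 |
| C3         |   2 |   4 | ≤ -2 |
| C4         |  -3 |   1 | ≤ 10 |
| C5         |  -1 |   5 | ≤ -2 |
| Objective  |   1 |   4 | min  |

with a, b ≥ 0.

Infeasible (no feasible solution exists)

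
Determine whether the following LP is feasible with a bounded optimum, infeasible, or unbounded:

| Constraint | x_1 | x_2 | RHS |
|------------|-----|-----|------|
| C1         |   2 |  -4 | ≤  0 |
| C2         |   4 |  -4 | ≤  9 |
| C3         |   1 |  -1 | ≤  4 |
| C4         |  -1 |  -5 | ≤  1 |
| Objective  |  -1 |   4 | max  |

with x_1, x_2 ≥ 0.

Unbounded (objective can increase without bound)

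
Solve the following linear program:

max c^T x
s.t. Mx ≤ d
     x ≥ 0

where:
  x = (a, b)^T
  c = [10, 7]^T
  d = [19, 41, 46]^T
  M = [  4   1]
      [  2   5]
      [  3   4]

Evaluate the objective at each vertex of the feasible region:
  z(0, 0) = 0
  z(4.75, 0) = 47.5
  z(3, 7) = 79  ←
  z(0, 8.2) = 57.4
The maximum is at a = 3, b = 7.

a = 3, b = 7, z = 79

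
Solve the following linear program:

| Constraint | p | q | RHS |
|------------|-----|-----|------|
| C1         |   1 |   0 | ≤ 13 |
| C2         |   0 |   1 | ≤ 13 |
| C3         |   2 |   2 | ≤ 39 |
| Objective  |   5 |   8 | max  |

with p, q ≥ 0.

Evaluate the objective at each vertex of the feasible region:
  z(0, 0) = 0
  z(13, 0) = 65
  z(13, 6.5) = 117
  z(6.5, 13) = 136.5  ←
  z(0, 13) = 104
The maximum is at p = 6.5, q = 13.

p = 6.5, q = 13, z = 136.5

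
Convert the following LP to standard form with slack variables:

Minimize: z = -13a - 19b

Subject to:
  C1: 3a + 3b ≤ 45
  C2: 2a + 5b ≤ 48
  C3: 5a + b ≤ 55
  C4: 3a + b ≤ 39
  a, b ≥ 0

min z = -13a - 19b

s.t.
  3a + 3b + s1 = 45
  2a + 5b + s2 = 48
  5a + b + s3 = 55
  3a + b + s4 = 39
  a, b, s1, s2, s3, s4 ≥ 0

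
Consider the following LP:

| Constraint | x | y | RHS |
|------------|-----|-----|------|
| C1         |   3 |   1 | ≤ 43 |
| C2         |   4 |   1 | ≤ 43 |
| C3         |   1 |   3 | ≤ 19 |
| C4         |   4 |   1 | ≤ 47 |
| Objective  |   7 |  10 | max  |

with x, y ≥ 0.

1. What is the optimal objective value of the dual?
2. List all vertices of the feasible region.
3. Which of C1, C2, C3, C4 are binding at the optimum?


1. 100
2. (0, 0), (10.75, 0), (10, 3), (0, 6.333)
3. C2, C3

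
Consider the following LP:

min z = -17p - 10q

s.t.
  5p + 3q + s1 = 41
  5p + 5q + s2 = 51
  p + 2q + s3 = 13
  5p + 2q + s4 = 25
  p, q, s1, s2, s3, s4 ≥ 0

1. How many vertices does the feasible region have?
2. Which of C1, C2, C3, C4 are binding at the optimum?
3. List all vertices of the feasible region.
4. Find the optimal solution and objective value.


1. 4
2. C3, C4
3. (0, 0), (5, 0), (3, 5), (0, 6.5)
4. p = 3, q = 5, z = -101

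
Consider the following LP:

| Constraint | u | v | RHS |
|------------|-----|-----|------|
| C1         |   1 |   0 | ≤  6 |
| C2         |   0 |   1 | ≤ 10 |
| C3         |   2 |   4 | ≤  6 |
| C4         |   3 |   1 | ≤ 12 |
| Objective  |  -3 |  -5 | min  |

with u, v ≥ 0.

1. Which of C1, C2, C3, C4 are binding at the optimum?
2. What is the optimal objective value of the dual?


1. C3
2. -9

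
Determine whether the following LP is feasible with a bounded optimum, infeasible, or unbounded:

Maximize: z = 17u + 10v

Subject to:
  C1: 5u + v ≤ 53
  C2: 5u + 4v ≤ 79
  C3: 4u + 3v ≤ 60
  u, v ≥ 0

Feasible with a bounded optimal solution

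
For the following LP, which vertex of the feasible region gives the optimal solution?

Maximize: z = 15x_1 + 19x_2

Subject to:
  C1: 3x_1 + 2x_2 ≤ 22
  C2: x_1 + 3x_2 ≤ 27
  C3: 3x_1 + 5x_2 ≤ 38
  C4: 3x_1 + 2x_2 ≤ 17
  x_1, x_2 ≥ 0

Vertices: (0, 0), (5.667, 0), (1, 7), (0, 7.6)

Evaluate the objective at each vertex of the feasible region:
  z(0, 0) = 0
  z(5.667, 0) = 85
  z(1, 7) = 148  ←
  z(0, 7.6) = 144.4
The maximum is at x_1 = 1, x_2 = 7.

(1, 7)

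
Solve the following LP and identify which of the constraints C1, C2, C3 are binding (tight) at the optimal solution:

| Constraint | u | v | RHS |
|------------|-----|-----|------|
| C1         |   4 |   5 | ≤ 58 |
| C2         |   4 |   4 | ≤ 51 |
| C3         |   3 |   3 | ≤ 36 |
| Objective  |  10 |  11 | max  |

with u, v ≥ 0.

At u = 2, v = 10, compute slack b - a·x for each constraint:
  C1: 58 − 58 = 0  (binding)
  C2: 51 − 48 = 3  (slack)
  C3: 36 − 36 = 0  (binding)

Optimal: u = 2, v = 10
Binding: C1, C3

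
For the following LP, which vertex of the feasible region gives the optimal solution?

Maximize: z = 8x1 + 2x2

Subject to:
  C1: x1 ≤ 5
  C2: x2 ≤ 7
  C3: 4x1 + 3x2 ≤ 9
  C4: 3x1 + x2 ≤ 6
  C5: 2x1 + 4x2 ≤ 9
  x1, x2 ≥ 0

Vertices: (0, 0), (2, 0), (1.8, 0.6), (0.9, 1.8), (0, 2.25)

Evaluate the objective at each vertex of the feasible region:
  z(0, 0) = 0
  z(2, 0) = 16  ←
  z(1.8, 0.6) = 15.6
  z(0.9, 1.8) = 10.8
  z(0, 2.25) = 4.5
The maximum is at x1 = 2, x2 = 0.

(2, 0)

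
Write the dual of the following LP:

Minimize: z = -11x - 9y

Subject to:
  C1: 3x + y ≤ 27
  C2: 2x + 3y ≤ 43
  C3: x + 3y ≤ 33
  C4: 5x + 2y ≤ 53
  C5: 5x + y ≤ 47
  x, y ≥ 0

Primal min cᵀx s.t. Ax ≤ b, x ≥ 0  →  Dual max −bᵀy s.t. Aᵀy ≥ −c, y ≥ 0.

Maximize: z = -27y1 - 43y2 - 33y3 - 53y4 - 47y5

Subject to:
  3y1 + 2y2 + y3 + 5y4 + 5y5 ≥ 11
  y1 + 3y2 + 3y3 + 2y4 + y5 ≥ 9
  y1, y2, y3, y4, y5 ≥ 0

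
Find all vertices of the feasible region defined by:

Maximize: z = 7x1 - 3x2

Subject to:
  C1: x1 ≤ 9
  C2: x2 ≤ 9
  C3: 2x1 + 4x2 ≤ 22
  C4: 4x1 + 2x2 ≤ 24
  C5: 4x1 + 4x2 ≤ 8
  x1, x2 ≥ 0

(0, 0), (2, 0), (0, 2)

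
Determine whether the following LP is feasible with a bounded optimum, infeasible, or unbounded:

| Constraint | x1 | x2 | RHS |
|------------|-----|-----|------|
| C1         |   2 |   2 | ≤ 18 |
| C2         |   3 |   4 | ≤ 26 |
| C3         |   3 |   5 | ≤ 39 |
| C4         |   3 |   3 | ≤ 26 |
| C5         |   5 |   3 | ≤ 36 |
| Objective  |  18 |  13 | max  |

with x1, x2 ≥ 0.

Feasible with a bounded optimal solution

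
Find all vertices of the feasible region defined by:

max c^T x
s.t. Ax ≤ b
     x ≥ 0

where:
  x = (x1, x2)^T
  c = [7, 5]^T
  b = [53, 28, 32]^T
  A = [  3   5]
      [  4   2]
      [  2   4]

(0, 0), (7, 0), (4, 6), (0, 8)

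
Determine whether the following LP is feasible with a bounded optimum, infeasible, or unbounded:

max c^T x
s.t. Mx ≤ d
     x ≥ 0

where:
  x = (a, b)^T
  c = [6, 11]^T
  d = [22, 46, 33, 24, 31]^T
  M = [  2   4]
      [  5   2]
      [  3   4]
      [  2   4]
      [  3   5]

Feasible with a bounded optimal solution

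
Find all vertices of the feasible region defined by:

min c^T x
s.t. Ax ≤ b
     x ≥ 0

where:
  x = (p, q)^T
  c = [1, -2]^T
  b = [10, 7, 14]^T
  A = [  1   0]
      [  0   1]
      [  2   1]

(0, 0), (7, 0), (3.5, 7), (0, 7)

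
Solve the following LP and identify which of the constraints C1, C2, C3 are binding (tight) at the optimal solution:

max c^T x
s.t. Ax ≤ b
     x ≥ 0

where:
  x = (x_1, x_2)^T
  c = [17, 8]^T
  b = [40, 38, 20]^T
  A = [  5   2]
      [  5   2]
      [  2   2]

At x_1 = 6, x_2 = 4, compute slack b - a·x for each constraint:
  C1: 40 − 38 = 2  (slack)
  C2: 38 − 38 = 0  (binding)
  C3: 20 − 20 = 0  (binding)

Optimal: x_1 = 6, x_2 = 4
Binding: C2, C3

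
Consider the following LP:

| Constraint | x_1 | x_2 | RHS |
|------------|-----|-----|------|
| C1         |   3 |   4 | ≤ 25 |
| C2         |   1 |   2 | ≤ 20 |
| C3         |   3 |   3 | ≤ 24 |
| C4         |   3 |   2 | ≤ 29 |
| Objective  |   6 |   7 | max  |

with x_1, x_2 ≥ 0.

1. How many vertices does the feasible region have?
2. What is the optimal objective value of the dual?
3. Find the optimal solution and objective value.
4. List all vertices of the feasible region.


1. 4
2. 49
3. x_1 = 7, x_2 = 1, z = 49
4. (0, 0), (8, 0), (7, 1), (0, 6.25)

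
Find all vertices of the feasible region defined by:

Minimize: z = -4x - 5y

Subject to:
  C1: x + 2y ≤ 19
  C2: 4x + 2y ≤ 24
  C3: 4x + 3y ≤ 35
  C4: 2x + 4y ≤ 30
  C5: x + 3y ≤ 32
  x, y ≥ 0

(0, 0), (6, 0), (3, 6), (0, 7.5)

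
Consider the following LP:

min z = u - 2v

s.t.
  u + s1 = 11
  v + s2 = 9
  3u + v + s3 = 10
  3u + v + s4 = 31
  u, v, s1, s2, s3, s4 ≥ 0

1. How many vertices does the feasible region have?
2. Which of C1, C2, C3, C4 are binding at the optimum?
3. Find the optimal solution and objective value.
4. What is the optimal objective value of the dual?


1. 4
2. C2
3. u = 0, v = 9, z = -18
4. -18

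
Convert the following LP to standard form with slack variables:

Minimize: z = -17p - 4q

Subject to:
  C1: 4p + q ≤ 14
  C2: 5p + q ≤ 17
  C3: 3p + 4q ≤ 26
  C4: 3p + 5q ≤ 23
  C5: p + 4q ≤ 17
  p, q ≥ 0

min z = -17p - 4q

s.t.
  4p + q + s1 = 14
  5p + q + s2 = 17
  3p + 4q + s3 = 26
  3p + 5q + s4 = 23
  p + 4q + s5 = 17
  p, q, s1, s2, s3, s4, s5 ≥ 0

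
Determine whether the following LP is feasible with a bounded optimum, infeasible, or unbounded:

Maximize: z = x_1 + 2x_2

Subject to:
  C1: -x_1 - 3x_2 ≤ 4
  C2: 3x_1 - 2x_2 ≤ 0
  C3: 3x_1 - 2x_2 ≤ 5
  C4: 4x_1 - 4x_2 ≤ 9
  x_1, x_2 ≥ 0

Unbounded (objective can increase without bound)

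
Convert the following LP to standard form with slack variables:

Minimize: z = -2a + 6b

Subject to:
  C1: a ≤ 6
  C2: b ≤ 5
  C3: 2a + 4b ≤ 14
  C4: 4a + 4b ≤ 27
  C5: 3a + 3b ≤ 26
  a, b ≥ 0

min z = -2a + 6b

s.t.
  a + s1 = 6
  b + s2 = 5
  2a + 4b + s3 = 14
  4a + 4b + s4 = 27
  3a + 3b + s5 = 26
  a, b, s1, s2, s3, s4, s5 ≥ 0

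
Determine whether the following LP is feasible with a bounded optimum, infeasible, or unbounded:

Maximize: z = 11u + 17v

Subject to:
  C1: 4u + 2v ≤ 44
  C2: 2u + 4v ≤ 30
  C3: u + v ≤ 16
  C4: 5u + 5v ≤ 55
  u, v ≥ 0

Feasible with a bounded optimal solution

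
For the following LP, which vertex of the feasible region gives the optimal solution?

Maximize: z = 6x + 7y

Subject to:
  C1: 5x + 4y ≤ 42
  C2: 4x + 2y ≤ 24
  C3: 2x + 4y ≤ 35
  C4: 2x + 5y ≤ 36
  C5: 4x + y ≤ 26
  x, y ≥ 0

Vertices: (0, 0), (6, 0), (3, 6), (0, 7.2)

Evaluate the objective at each vertex of the feasible region:
  z(0, 0) = 0
  z(6, 0) = 36
  z(3, 6) = 60  ←
  z(0, 7.2) = 50.4
The maximum is at x = 3, y = 6.

(3, 6)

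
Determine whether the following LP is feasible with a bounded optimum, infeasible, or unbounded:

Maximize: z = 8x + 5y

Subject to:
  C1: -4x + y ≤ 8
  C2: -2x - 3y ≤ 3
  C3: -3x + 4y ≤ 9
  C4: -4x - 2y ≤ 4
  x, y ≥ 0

Unbounded (objective can increase without bound)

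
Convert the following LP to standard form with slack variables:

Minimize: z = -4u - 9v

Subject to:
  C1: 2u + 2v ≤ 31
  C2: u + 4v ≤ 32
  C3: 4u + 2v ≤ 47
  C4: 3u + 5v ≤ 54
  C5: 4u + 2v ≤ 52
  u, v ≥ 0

min z = -4u - 9v

s.t.
  2u + 2v + s1 = 31
  u + 4v + s2 = 32
  4u + 2v + s3 = 47
  3u + 5v + s4 = 54
  4u + 2v + s5 = 52
  u, v, s1, s2, s3, s4, s5 ≥ 0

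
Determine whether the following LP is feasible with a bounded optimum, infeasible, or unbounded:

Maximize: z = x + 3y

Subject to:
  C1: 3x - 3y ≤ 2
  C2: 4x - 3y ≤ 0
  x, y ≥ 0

Unbounded (objective can increase without bound)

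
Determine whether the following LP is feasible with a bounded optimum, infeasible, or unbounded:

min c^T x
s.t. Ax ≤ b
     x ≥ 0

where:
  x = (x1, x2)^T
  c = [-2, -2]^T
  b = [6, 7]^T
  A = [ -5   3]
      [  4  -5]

Unbounded (objective can decrease without bound)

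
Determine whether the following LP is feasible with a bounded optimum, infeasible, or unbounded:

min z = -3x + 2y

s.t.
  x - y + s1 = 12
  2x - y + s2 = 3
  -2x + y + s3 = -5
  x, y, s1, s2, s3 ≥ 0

Infeasible (no feasible solution exists)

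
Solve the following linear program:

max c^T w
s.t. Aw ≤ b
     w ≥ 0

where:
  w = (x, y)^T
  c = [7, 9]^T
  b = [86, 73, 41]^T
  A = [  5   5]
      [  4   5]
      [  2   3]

Evaluate the objective at each vertex of the feasible region:
  z(0, 0) = 0
  z(17.2, 0) = 120.4
  z(13, 4.2) = 128.8
  z(7, 9) = 130  ←
  z(0, 13.67) = 123
The maximum is at x = 7, y = 9.

x = 7, y = 9, z = 130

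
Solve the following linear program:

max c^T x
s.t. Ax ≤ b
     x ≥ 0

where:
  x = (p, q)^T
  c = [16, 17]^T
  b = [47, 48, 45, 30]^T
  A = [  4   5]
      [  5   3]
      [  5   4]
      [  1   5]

Evaluate the objective at each vertex of the feasible region:
  z(0, 0) = 0
  z(9, 0) = 144
  z(5, 5) = 165  ←
  z(0, 6) = 102
The maximum is at p = 5, q = 5.

p = 5, q = 5, z = 165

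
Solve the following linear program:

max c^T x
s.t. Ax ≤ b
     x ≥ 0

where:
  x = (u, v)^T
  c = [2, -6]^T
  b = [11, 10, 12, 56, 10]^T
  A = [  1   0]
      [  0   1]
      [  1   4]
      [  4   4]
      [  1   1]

Evaluate the objective at each vertex of the feasible region:
  z(0, 0) = 0
  z(10, 0) = 20  ←
  z(9.333, 0.6667) = 14.67
  z(0, 3) = -18
The maximum is at u = 10, v = 0.

u = 10, v = 0, z = 20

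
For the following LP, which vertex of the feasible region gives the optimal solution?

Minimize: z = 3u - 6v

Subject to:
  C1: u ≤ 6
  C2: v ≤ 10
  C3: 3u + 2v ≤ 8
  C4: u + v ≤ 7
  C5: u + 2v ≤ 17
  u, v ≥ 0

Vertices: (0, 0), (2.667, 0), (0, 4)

Evaluate the objective at each vertex of the feasible region:
  z(0, 0) = 0
  z(2.667, 0) = 8
  z(0, 4) = -24  ←
The minimum is at u = 0, v = 4.

(0, 4)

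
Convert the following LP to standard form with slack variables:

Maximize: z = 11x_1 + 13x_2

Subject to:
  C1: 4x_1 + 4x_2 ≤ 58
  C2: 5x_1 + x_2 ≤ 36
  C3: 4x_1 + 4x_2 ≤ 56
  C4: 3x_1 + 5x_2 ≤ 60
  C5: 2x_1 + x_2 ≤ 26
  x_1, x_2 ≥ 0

max z = 11x_1 + 13x_2

s.t.
  4x_1 + 4x_2 + s1 = 58
  5x_1 + x_2 + s2 = 36
  4x_1 + 4x_2 + s3 = 56
  3x_1 + 5x_2 + s4 = 60
  2x_1 + x_2 + s5 = 26
  x_1, x_2, s1, s2, s3, s4, s5 ≥ 0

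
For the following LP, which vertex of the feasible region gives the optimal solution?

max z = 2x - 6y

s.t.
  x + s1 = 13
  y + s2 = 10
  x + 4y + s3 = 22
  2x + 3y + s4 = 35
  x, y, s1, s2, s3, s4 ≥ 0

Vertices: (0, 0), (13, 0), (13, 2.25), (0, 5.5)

Evaluate the objective at each vertex of the feasible region:
  z(0, 0) = 0
  z(13, 0) = 26  ←
  z(13, 2.25) = 12.5
  z(0, 5.5) = -33
The maximum is at x = 13, y = 0.

(13, 0)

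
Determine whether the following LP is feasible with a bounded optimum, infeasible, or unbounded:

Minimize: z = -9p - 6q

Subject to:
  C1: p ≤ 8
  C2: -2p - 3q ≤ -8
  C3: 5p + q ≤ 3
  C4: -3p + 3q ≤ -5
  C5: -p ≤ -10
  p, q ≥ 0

Infeasible (no feasible solution exists)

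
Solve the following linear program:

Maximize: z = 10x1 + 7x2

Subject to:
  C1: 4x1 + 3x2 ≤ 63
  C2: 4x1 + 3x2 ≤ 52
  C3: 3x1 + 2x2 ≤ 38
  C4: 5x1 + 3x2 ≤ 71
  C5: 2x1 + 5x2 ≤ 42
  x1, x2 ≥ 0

Evaluate the objective at each vertex of the feasible region:
  z(0, 0) = 0
  z(12.67, 0) = 126.7
  z(10, 4) = 128  ←
  z(9.571, 4.571) = 127.7
  z(0, 8.4) = 58.8
The maximum is at x1 = 10, x2 = 4.

x1 = 10, x2 = 4, z = 128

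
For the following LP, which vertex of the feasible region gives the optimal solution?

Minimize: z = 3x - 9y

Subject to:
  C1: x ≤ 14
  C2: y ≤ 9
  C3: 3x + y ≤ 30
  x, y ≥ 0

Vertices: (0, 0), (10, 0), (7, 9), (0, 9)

Evaluate the objective at each vertex of the feasible region:
  z(0, 0) = 0
  z(10, 0) = 30
  z(7, 9) = -60
  z(0, 9) = -81  ←
The minimum is at x = 0, y = 9.

(0, 9)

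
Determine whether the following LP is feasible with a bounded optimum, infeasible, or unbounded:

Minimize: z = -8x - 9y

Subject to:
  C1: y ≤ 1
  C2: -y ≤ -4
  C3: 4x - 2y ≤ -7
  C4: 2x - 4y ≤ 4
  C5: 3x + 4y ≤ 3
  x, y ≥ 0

Infeasible (no feasible solution exists)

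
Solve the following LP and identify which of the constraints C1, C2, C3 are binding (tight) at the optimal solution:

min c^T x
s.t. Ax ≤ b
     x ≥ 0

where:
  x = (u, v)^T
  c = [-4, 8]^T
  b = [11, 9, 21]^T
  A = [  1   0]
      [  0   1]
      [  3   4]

At u = 7, v = 0, compute slack b - a·x for each constraint:
  C1: 11 − 7 = 4  (slack)
  C2: 9 − 0 = 9  (slack)
  C3: 21 − 21 = 0  (binding)

Optimal: u = 7, v = 0
Binding: C3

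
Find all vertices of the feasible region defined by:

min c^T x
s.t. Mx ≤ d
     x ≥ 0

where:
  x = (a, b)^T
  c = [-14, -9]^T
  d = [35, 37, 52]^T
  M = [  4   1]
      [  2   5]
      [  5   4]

(0, 0), (8.75, 0), (8, 3), (6.588, 4.765), (0, 7.4)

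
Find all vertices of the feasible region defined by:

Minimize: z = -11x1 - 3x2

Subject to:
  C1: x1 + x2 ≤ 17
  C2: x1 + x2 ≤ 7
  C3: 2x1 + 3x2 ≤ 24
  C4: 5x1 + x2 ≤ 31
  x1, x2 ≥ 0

(0, 0), (6.2, 0), (6, 1), (0, 7)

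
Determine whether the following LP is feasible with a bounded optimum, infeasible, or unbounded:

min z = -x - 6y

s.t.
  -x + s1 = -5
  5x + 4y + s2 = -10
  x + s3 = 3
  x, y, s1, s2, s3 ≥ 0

Infeasible (no feasible solution exists)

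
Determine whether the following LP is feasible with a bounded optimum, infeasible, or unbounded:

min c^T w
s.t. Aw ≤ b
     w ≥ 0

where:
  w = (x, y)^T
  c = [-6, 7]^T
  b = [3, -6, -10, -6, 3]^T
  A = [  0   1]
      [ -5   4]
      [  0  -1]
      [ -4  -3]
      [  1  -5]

Infeasible (no feasible solution exists)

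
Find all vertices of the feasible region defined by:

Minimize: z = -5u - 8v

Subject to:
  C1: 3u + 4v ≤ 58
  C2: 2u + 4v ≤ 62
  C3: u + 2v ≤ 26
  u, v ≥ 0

(0, 0), (19.33, 0), (6, 10), (0, 13)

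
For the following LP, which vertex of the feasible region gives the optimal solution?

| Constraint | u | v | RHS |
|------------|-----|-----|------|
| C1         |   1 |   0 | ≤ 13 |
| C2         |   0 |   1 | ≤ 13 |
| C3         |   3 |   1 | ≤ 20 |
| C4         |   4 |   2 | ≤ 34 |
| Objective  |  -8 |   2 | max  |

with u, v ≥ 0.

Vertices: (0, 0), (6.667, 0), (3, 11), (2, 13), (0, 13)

Evaluate the objective at each vertex of the feasible region:
  z(0, 0) = 0
  z(6.667, 0) = -53.33
  z(3, 11) = -2
  z(2, 13) = 10
  z(0, 13) = 26  ←
The maximum is at u = 0, v = 13.

(0, 13)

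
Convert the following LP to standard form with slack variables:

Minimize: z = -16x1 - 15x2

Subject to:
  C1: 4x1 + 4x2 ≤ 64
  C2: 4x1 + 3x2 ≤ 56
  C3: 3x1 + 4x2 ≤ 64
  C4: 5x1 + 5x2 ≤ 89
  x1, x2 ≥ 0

min z = -16x1 - 15x2

s.t.
  4x1 + 4x2 + s1 = 64
  4x1 + 3x2 + s2 = 56
  3x1 + 4x2 + s3 = 64
  5x1 + 5x2 + s4 = 89
  x1, x2, s1, s2, s3, s4 ≥ 0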